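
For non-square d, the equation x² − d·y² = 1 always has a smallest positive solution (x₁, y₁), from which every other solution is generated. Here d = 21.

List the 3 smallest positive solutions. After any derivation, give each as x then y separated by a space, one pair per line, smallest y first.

[4; 1,1,2,1,1,8] for √21; ℓ=6 ⇒ convergent index 5
a_0=4:  p_0=4·1+0=4,  q_0=4·0+1=1
…
a_2=1:  p_2=1·5+4=9,  q_2=1·1+1=2
…
a_4=1:  p_4=1·23+9=32,  q_4=1·5+2=7
a_5=1:  p_5=1·32+23=55,  q_5=1·7+5=12
(x₁, y₁) = (55, 12);  55² − 21·12² = 1 ✓
k=2:  x_2 = 55·55+21·12·12 = 6049,  y_2 = 55·12+12·55 = 1320
k=3:  x_3 = 55·6049+21·12·1320 = 665335,  y_3 = 55·1320+12·6049 = 145188

55 12
6049 1320
665335 145188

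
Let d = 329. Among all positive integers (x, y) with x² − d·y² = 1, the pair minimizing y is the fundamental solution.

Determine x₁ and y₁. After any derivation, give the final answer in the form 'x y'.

2376415 131016

√329 → a₀=18, period (7,4,2,1,1,4,1,1,2,4,7,36); ℓ=12 even so k=11
step 0: (18, 1)  from 18·(1,0) + (0,1)
…
step 4: (1705, 94)  from 1·(1179,65) + (526,29)
…
step 6: (13241, 730)  from 4·(2884,159) + (1705,94)
…
step 10: (328794, 18127)  from 4·(74857,4127) + (29366,1619)
step 11: (2376415, 131016)  from 7·(328794,18127) + (74857,4127)
(x₁, y₁) = (2376415, 131016);  2376415² − 329·131016² = 1 ✓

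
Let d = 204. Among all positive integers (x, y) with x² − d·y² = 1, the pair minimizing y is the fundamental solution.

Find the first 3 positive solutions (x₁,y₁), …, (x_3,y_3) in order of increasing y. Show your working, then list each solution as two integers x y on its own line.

4999 350
49980001 3499300
499700044999 34986001050

d=204: √d = [14; 3,1,1,6,1,1,3,28] (ℓ=8, even), read p_7/q_7
k=0  a_k=14  p_k/q_k = 14/1
…
k=3  a_k=1  p_k/q_k = 100/7
…
k=5  a_k=1  p_k/q_k = 757/53
k=6  a_k=1  p_k/q_k = 1414/99
k=7  a_k=3  p_k/q_k = 4999/350
→ (4999, 350).  Check: 4999²=24990001, 204·350²=24990000, difference 1.
(x_2, y_2) = (4999·4999 + 204·350·350, 4999·350 + 350·4999) = (49980001, 3499300)
(x_3, y_3) = (4999·49980001 + 204·350·3499300, 4999·3499300 + 350·49980001) = (499700044999, 34986001050)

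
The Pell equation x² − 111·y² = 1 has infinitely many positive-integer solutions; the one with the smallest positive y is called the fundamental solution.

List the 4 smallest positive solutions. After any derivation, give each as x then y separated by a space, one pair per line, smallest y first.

√111 = [10; 1,1,6,1,1,20, …], period ℓ=6 (even) → k=5
step 0: (10, 1)  from 10·(1,0) + (0,1)
…
step 4: (158, 15)  from 1·(137,13) + (21,2)
step 5: (295, 28)  from 1·(158,15) + (137,13)
→ (295, 28).  Check: 295²=87025, 111·28²=87024, difference 1.
n=2: (295,28)∘(295,28) = (295·295+111·28·28, 295·28+28·295) = (174049,16520)
n=3: (174049,16520)∘(295,28) = (295·174049+111·28·16520, 295·16520+28·174049) = (102688615,9746772)
n=4: (102688615,9746772)∘(295,28) = (295·102688615+111·28·9746772, 295·9746772+28·102688615) = (60586108801,5750578960)

295 28
174049 16520
102688615 9746772
60586108801 5750578960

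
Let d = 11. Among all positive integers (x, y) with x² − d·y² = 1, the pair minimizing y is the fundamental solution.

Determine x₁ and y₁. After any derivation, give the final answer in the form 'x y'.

[3; 3,6] for √11; ℓ=2 ⇒ convergent index 1
k=0  a_k=3  p_k/q_k = 3/1
k=1  a_k=3  p_k/q_k = 10/3
→ (10, 3).  Check: 10²=100, 11·3²=99, difference 1.

10 3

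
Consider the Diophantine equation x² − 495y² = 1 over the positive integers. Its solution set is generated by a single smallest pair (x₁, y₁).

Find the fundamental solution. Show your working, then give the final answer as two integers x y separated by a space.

89 4

[22; 4,44] for √495; ℓ=2 ⇒ convergent index 1
step 0: (22, 1)  from 22·(1,0) + (0,1)
step 1: (89, 4)  from 4·(22,1) + (1,0)
→ (89, 4).  Check: 89²=7921, 495·4²=7920, difference 1.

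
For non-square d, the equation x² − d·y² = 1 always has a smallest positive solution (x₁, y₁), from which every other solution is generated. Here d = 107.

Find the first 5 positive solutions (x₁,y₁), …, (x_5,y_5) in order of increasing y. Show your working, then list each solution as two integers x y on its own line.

[10; 2,1,9,1,2,20] for √107; ℓ=6 ⇒ convergent index 5
i=0: a=10 ⇒ p=10, q=1
i=1: a=2 ⇒ p=21, q=2
i=2: a=1 ⇒ p=31, q=3
…
i=4: a=1 ⇒ p=331, q=32
i=5: a=2 ⇒ p=962, q=93
→ (962, 93).  Check: 962²=925444, 107·93²=925443, difference 1.
k=2:  x_2 = 962·962+107·93·93 = 1850887,  y_2 = 962·93+93·962 = 178932
k=3:  x_3 = 962·1850887+107·93·178932 = 3561105626,  y_3 = 962·178932+93·1850887 = 344265075
k=4:  x_4 = 962·3561105626+107·93·344265075 = 6851565373537,  y_4 = 962·344265075+93·3561105626 = 662365825368
k=5:  x_5 = 962·6851565373537+107·93·662365825368 = 13182408217579562,  y_5 = 962·662365825368+93·6851565373537 = 1274391503742957

962 93
1850887 178932
3561105626 344265075
6851565373537 662365825368
13182408217579562 1274391503742957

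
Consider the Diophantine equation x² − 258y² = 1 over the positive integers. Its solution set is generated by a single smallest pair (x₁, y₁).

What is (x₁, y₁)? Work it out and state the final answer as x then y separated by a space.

[16; 16,32] for √258; ℓ=2 ⇒ convergent index 1
i=0: a=16 ⇒ p=16, q=1
i=1: a=16 ⇒ p=257, q=16
(x₁, y₁) = (257, 16);  257² − 258·16² = 1 ✓

257 16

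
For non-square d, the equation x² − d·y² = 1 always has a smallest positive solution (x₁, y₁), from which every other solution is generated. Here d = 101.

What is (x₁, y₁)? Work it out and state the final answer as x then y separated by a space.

201 20

d=101: √d = [10; 20] (ℓ=1, odd), read p_1/q_1
i=0: a=10 ⇒ p=10, q=1
i=1: a=20 ⇒ p=201, q=20
(x₁, y₁) = (201, 20);  201² − 101·20² = 1 ✓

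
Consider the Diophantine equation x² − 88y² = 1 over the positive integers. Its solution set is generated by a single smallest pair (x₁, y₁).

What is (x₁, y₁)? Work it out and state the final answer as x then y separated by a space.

197 21

√88 → a₀=9, period (2,1,1,1,2,18); ℓ=6 even so k=5
k=0  a_k=9  p_k/q_k = 9/1
k=1  a_k=2  p_k/q_k = 19/2
…
k=4  a_k=1  p_k/q_k = 75/8
k=5  a_k=2  p_k/q_k = 197/21
(x₁, y₁) = (197, 21);  197² − 88·21² = 1 ✓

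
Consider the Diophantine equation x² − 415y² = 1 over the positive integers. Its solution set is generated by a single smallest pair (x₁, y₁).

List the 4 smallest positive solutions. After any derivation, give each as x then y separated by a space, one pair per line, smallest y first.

√415 → a₀=20, period (2,1,2,4,6,…,1,2,40); ℓ=16 even so k=15
k=0  a_k=20  p_k/q_k = 20/1
…
k=3  a_k=2  p_k/q_k = 163/8
k=4  a_k=4  p_k/q_k = 713/35
k=5  a_k=6  p_k/q_k = 4441/218
k=6  a_k=1  p_k/q_k = 5154/253
k=7  a_k=1  p_k/q_k = 9595/471
…
k=9  a_k=1  p_k/q_k = 43534/2137
…
k=11  a_k=6  p_k/q_k = 508372/24955
…
k=13  a_k=2  p_k/q_k = 4730294/232201
k=14  a_k=1  p_k/q_k = 6841255/335824
k=15  a_k=2  p_k/q_k = 18412804/903849
fundamental: x₁=18412804, y₁=903849  (since 339031351142416 − 415·816943014801 = 1)
k=2:  x_2 = 18412804·18412804+415·903849·903849 = 678062702284831,  y_2 = 18412804·903849+903849·18412804 = 33284788965192
k=3:  x_3 = 18412804·678062702284831+415·903849·33284788965192 = 24970071273761872339444,  y_3 = 18412804·33284788965192+903849·678062702284831 = 1225732590794885332887
k=4:  x_4 = 18412804·24970071273761872339444+415·903849·1225732590794885332887 = 919538056459614718055705397121,  y_4 = 18412804·1225732590794885332887+903849·24970071273761872339444 = 45138347901436822389057205104

18412804 903849
678062702284831 33284788965192
24970071273761872339444 1225732590794885332887
919538056459614718055705397121 45138347901436822389057205104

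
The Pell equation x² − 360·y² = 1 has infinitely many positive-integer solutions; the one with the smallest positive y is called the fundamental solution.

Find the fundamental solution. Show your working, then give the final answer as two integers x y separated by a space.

19 1

[18; 1,36] for √360; ℓ=2 ⇒ convergent index 1
step 0: (18, 1)  from 18·(1,0) + (0,1)
step 1: (19, 1)  from 1·(18,1) + (1,0)
fundamental: x₁=19, y₁=1  (since 361 − 360·1 = 1)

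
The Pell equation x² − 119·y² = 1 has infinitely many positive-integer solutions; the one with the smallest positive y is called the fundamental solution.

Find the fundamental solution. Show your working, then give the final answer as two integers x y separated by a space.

120 11

√119 → a₀=10, period (1,9,1,20); ℓ=4 even so k=3
k=0  a_k=10  p_k/q_k = 10/1
…
k=2  a_k=9  p_k/q_k = 109/10
k=3  a_k=1  p_k/q_k = 120/11
(x₁, y₁) = (120, 11);  120² − 119·11² = 1 ✓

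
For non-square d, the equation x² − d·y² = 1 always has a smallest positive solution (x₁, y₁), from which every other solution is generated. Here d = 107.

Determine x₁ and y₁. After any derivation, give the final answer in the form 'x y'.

√107 → a₀=10, period (2,1,9,1,2,20); ℓ=6 even so k=5
k=0  a_k=10  p_k/q_k = 10/1
k=1  a_k=2  p_k/q_k = 21/2
…
k=3  a_k=9  p_k/q_k = 300/29
k=4  a_k=1  p_k/q_k = 331/32
k=5  a_k=2  p_k/q_k = 962/93
→ (962, 93).  Check: 962²=925444, 107·93²=925443, difference 1.

962 93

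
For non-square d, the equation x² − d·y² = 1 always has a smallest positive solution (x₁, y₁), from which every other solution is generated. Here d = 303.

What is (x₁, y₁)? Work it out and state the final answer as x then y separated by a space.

2524 145

√303 = [17; 2,2,5,2,2,34, …], period ℓ=6 (even) → k=5
step 0: (17, 1)  from 17·(1,0) + (0,1)
…
step 2: (87, 5)  from 2·(35,2) + (17,1)
…
step 4: (1027, 59)  from 2·(470,27) + (87,5)
step 5: (2524, 145)  from 2·(1027,59) + (470,27)
(x₁, y₁) = (2524, 145);  2524² − 303·145² = 1 ✓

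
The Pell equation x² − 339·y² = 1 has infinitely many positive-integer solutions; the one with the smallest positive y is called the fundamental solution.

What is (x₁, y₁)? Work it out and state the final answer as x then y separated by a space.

97970 5321

√339 → a₀=18, period (2,2,2,1,17,1,2,2,2,36); ℓ=10 even so k=9
a_0=18:  p_0=18·1+0=18,  q_0=18·0+1=1
a_1=2:  p_1=2·18+1=37,  q_1=2·1+0=2
…
a_4=1:  p_4=1·221+92=313,  q_4=1·12+5=17
…
a_8=2:  p_8=2·17252+5855=40359,  q_8=2·937+318=2192
a_9=2:  p_9=2·40359+17252=97970,  q_9=2·2192+937=5321
→ (97970, 5321).  Check: 97970²=9598120900, 339·5321²=9598120899, difference 1.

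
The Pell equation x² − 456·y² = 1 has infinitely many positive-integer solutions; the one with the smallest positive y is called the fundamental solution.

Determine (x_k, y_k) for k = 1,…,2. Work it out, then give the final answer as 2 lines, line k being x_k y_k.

d=456: √d = [21; 2,1,4,1,2,42] (ℓ=6, even), read p_5/q_5
a_0=21:  p_0=21·1+0=21,  q_0=21·0+1=1
…
a_4=1:  p_4=1·299+64=363,  q_4=1·14+3=17
a_5=2:  p_5=2·363+299=1025,  q_5=2·17+14=48
(x₁, y₁) = (1025, 48);  1025² − 456·48² = 1 ✓
(1025+48√456)^2 = 2101249 + 98400√456

1025 48
2101249 98400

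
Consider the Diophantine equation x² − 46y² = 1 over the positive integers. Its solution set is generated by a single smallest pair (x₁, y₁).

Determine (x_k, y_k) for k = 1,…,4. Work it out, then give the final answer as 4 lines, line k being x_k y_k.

24335 3588
1184384449 174627960
57643991108495 8499142809612
2805533046066067201 413653280369188080

[6; 1,3,1,1,2,6,2,1,1,3,1,12] for √46; ℓ=12 ⇒ convergent index 11
a_0=6:  p_0=6·1+0=6,  q_0=6·0+1=1
a_1=1:  p_1=1·6+1=7,  q_1=1·1+0=1
a_2=3:  p_2=3·7+6=27,  q_2=3·1+1=4
a_3=1:  p_3=1·27+7=34,  q_3=1·4+1=5
a_4=1:  p_4=1·34+27=61,  q_4=1·5+4=9
…
a_6=6:  p_6=6·156+61=997,  q_6=6·23+9=147
a_7=2:  p_7=2·997+156=2150,  q_7=2·147+23=317
a_8=1:  p_8=1·2150+997=3147,  q_8=1·317+147=464
a_9=1:  p_9=1·3147+2150=5297,  q_9=1·464+317=781
a_10=3:  p_10=3·5297+3147=19038,  q_10=3·781+464=2807
a_11=1:  p_11=1·19038+5297=24335,  q_11=1·2807+781=3588
(x₁, y₁) = (24335, 3588);  24335² − 46·3588² = 1 ✓
(x_2, y_2) = (24335·24335 + 46·3588·3588, 24335·3588 + 3588·24335) = (1184384449, 174627960)
(x_3, y_3) = (24335·1184384449 + 46·3588·174627960, 24335·174627960 + 3588·1184384449) = (57643991108495, 8499142809612)
(x_4, y_4) = (24335·57643991108495 + 46·3588·8499142809612, 24335·8499142809612 + 3588·57643991108495) = (2805533046066067201, 413653280369188080)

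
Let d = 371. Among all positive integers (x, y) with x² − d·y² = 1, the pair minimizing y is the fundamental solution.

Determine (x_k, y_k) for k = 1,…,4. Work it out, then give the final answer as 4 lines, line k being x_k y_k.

1695 88
5746049 298320
19479104415 1011304712
66034158220801 3428322675360

√371 → a₀=19, period (3,1,4,1,3,38); ℓ=6 even so k=5
i=0: a=19 ⇒ p=19, q=1
…
i=4: a=1 ⇒ p=443, q=23
i=5: a=3 ⇒ p=1695, q=88
(x₁, y₁) = (1695, 88);  1695² − 371·88² = 1 ✓
(x_2, y_2) = (1695·1695 + 371·88·88, 1695·88 + 88·1695) = (5746049, 298320)
(x_3, y_3) = (1695·5746049 + 371·88·298320, 1695·298320 + 88·5746049) = (19479104415, 1011304712)
(x_4, y_4) = (1695·19479104415 + 371·88·1011304712, 1695·1011304712 + 88·19479104415) = (66034158220801, 3428322675360)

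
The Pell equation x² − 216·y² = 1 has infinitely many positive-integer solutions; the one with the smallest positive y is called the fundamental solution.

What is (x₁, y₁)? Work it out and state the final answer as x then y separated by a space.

√216 → a₀=14, period (1,2,3,2,1,28); ℓ=6 even so k=5
i=0: a=14 ⇒ p=14, q=1
i=1: a=1 ⇒ p=15, q=1
i=2: a=2 ⇒ p=44, q=3
…
i=4: a=2 ⇒ p=338, q=23
i=5: a=1 ⇒ p=485, q=33
(x₁, y₁) = (485, 33);  485² − 216·33² = 1 ✓

485 33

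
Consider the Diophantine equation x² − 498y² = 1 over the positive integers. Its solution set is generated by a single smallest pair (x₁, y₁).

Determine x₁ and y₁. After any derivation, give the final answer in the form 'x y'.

√498 → a₀=22, period (3,6,22,6,3,44); ℓ=6 even so k=5
step 0: (22, 1)  from 22·(1,0) + (0,1)
step 1: (67, 3)  from 3·(22,1) + (1,0)
step 2: (424, 19)  from 6·(67,3) + (22,1)
…
step 4: (56794, 2545)  from 6·(9395,421) + (424,19)
step 5: (179777, 8056)  from 3·(56794,2545) + (9395,421)
(x₁, y₁) = (179777, 8056);  179777² − 498·8056² = 1 ✓

179777 8056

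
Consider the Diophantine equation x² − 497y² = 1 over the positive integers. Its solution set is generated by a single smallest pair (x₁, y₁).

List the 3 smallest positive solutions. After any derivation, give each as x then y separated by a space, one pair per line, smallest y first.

1201887 53912
2889064721537 129592263888
6944658661946678751 311510514535059400

d=497: √d = [22; 3,2,2,5,6,5,2,2,3,44] (ℓ=10, even), read p_9/q_9
k=0  a_k=22  p_k/q_k = 22/1
k=1  a_k=3  p_k/q_k = 67/3
…
k=4  a_k=5  p_k/q_k = 2051/92
…
k=6  a_k=5  p_k/q_k = 65476/2937
…
k=8  a_k=2  p_k/q_k = 352750/15823
k=9  a_k=3  p_k/q_k = 1201887/53912
→ (1201887, 53912).  Check: 1201887²=1444532360769, 497·53912²=1444532360768, difference 1.
n=2: (1201887,53912)∘(1201887,53912) = (1201887·1201887+497·53912·53912, 1201887·53912+53912·1201887) = (2889064721537,129592263888)
n=3: (2889064721537,129592263888)∘(1201887,53912) = (1201887·2889064721537+497·53912·129592263888, 1201887·129592263888+53912·2889064721537) = (6944658661946678751,311510514535059400)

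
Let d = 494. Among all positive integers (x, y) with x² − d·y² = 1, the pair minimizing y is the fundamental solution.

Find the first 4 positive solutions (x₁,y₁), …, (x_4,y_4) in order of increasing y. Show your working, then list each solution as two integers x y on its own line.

[22; 4,2,2,1,2,1,2,2,4,44] for √494; ℓ=10 ⇒ convergent index 9
i=0: a=22 ⇒ p=22, q=1
…
i=4: a=1 ⇒ p=689, q=31
i=5: a=2 ⇒ p=1867, q=84
…
i=8: a=2 ⇒ p=16514, q=743
i=9: a=4 ⇒ p=73035, q=3286
(x₁, y₁) = (73035, 3286);  73035² − 494·3286² = 1 ✓
k=2:  x_2 = 73035·73035+494·3286·3286 = 10668222449,  y_2 = 73035·3286+3286·73035 = 479986020
k=3:  x_3 = 73035·10668222449+494·3286·479986020 = 1558307253052395,  y_3 = 73035·479986020+3286·10668222449 = 70111557938114
k=4:  x_4 = 73035·1558307253052395+494·3286·70111557938114 = 227621940442695115201,  y_4 = 73035·70111557938114+3286·1558307253052395 = 10241195267540325960

73035 3286
10668222449 479986020
1558307253052395 70111557938114
227621940442695115201 10241195267540325960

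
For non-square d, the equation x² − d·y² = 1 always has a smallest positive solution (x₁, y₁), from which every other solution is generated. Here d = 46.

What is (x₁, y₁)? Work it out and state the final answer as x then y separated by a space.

24335 3588

√46 = [6; 1,3,1,1,2,6,2,1,1,3,1,12, …], period ℓ=12 (even) → k=11
k=0  a_k=6  p_k/q_k = 6/1
k=1  a_k=1  p_k/q_k = 7/1
…
k=4  a_k=1  p_k/q_k = 61/9
k=5  a_k=2  p_k/q_k = 156/23
k=6  a_k=6  p_k/q_k = 997/147
…
k=10  a_k=3  p_k/q_k = 19038/2807
k=11  a_k=1  p_k/q_k = 24335/3588
(x₁, y₁) = (24335, 3588);  24335² − 46·3588² = 1 ✓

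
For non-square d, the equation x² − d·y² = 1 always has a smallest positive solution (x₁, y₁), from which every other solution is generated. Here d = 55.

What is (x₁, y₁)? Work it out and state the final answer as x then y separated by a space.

[7; 2,2,2,14] for √55; ℓ=4 ⇒ convergent index 3
i=0: a=7 ⇒ p=7, q=1
i=1: a=2 ⇒ p=15, q=2
i=2: a=2 ⇒ p=37, q=5
i=3: a=2 ⇒ p=89, q=12
→ (89, 12).  Check: 89²=7921, 55·12²=7920, difference 1.

89 12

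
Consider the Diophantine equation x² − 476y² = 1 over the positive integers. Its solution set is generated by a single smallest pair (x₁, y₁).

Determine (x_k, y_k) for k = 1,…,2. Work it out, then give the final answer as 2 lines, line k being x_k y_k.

[21; 1,4,2,10,2,4,1,42] for √476; ℓ=8 ⇒ convergent index 7
k=0  a_k=21  p_k/q_k = 21/1
k=1  a_k=1  p_k/q_k = 22/1
k=2  a_k=4  p_k/q_k = 109/5
…
k=5  a_k=2  p_k/q_k = 5258/241
k=6  a_k=4  p_k/q_k = 23541/1079
k=7  a_k=1  p_k/q_k = 28799/1320
(x₁, y₁) = (28799, 1320);  28799² − 476·1320² = 1 ✓
(x_2, y_2) = (28799·28799 + 476·1320·1320, 28799·1320 + 1320·28799) = (1658764801, 76029360)

28799 1320
1658764801 76029360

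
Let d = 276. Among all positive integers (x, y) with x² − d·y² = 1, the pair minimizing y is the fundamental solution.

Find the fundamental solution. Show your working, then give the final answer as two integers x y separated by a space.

7775 468

[16; 1,1,1,1,2,2,2,1,1,1,1,32] for √276; ℓ=12 ⇒ convergent index 11
i=0: a=16 ⇒ p=16, q=1
…
i=2: a=1 ⇒ p=33, q=2
i=3: a=1 ⇒ p=50, q=3
i=4: a=1 ⇒ p=83, q=5
i=5: a=2 ⇒ p=216, q=13
i=6: a=2 ⇒ p=515, q=31
i=7: a=2 ⇒ p=1246, q=75
…
i=9: a=1 ⇒ p=3007, q=181
i=10: a=1 ⇒ p=4768, q=287
i=11: a=1 ⇒ p=7775, q=468
fundamental: x₁=7775, y₁=468  (since 60450625 − 276·219024 = 1)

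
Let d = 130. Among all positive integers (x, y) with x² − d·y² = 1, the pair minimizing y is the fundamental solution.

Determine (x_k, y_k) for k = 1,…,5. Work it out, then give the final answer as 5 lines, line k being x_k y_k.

√130 → a₀=11, period (2,2,22); ℓ=3 odd so k=5
step 0: (11, 1)  from 11·(1,0) + (0,1)
…
step 4: (2611, 229)  from 2·(1277,112) + (57,5)
step 5: (6499, 570)  from 2·(2611,229) + (1277,112)
→ (6499, 570).  Check: 6499²=42237001, 130·570²=42237000, difference 1.
(6499+570√130)^2 = 84474001 + 7408860√130
(6499+570√130)^3 = 1097993058499 + 96300361710√130
(6499+570√130)^4 = 14271713689896001 + 1251712094097720√130
(6499+570√130)^5 = 185503733443275162499 + 16269753702781802850√130

6499 570
84474001 7408860
1097993058499 96300361710
14271713689896001 1251712094097720
185503733443275162499 16269753702781802850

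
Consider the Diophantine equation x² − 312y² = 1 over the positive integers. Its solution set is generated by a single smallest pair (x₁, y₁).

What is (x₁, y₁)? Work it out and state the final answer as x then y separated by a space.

53 3

√312 = [17; 1,1,1,34, …], period ℓ=4 (even) → k=3
step 0: (17, 1)  from 17·(1,0) + (0,1)
step 1: (18, 1)  from 1·(17,1) + (1,0)
step 2: (35, 2)  from 1·(18,1) + (17,1)
step 3: (53, 3)  from 1·(35,2) + (18,1)
(x₁, y₁) = (53, 3);  53² − 312·3² = 1 ✓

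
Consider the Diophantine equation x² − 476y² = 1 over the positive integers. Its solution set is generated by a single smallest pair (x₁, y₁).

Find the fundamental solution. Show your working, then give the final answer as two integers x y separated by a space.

28799 1320

√476 = [21; 1,4,2,10,2,4,1,42, …], period ℓ=8 (even) → k=7
k=0  a_k=21  p_k/q_k = 21/1
…
k=2  a_k=4  p_k/q_k = 109/5
…
k=6  a_k=4  p_k/q_k = 23541/1079
k=7  a_k=1  p_k/q_k = 28799/1320
→ (28799, 1320).  Check: 28799²=829382401, 476·1320²=829382400, difference 1.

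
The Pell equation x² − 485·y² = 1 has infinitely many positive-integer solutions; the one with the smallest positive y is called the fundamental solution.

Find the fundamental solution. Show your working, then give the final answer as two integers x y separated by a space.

√485 = [22; 44, …], period ℓ=1 (odd) → k=1
i=0: a=22 ⇒ p=22, q=1
i=1: a=44 ⇒ p=969, q=44
→ (969, 44).  Check: 969²=938961, 485·44²=938960, difference 1.

969 44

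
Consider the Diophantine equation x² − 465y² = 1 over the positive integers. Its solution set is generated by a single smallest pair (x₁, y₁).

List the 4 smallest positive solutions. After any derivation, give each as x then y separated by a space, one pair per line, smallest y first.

15871 736
503777281 23362112
15990898437631 741560158368
507583097703505921 23538602523554944

d=465: √d = [21; 1,1,3,2,2,2,3,1,1,42] (ℓ=10, even), read p_9/q_9
i=0: a=21 ⇒ p=21, q=1
i=1: a=1 ⇒ p=22, q=1
…
i=6: a=2 ⇒ p=2027, q=94
…
i=8: a=1 ⇒ p=8949, q=415
i=9: a=1 ⇒ p=15871, q=736
→ (15871, 736).  Check: 15871²=251888641, 465·736²=251888640, difference 1.
n=2: (15871,736)∘(15871,736) = (15871·15871+465·736·736, 15871·736+736·15871) = (503777281,23362112)
n=3: (503777281,23362112)∘(15871,736) = (15871·503777281+465·736·23362112, 15871·23362112+736·503777281) = (15990898437631,741560158368)
n=4: (15990898437631,741560158368)∘(15871,736) = (15871·15990898437631+465·736·741560158368, 15871·741560158368+736·15990898437631) = (507583097703505921,23538602523554944)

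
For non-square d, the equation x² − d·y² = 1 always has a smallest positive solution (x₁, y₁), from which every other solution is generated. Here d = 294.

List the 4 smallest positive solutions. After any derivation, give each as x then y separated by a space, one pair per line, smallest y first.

d=294: √d = [17; 6,1,4,1,6,34] (ℓ=6, even), read p_5/q_5
a_0=17:  p_0=17·1+0=17,  q_0=17·0+1=1
…
a_4=1:  p_4=1·583+120=703,  q_4=1·34+7=41
a_5=6:  p_5=6·703+583=4801,  q_5=6·41+34=280
→ (4801, 280).  Check: 4801²=23049601, 294·280²=23049600, difference 1.
(4801+280√294)^2 = 46099201 + 2688560√294
(4801+280√294)^3 = 442644523201 + 25815552840√294
(4801+280√294)^4 = 4250272665676801 + 247880935681120√294

4801 280
46099201 2688560
442644523201 25815552840
4250272665676801 247880935681120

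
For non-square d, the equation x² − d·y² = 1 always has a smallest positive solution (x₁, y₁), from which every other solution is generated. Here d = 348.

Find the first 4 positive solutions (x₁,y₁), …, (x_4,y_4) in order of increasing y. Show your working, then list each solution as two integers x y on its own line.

1567 84
4910977 263256
15391000351 825044220
48235390189057 2585688322224

√348 = [18; 1,1,1,8,1,1,1,36, …], period ℓ=8 (even) → k=7
a_0=18:  p_0=18·1+0=18,  q_0=18·0+1=1
a_1=1:  p_1=1·18+1=19,  q_1=1·1+0=1
a_2=1:  p_2=1·19+18=37,  q_2=1·1+1=2
a_3=1:  p_3=1·37+19=56,  q_3=1·2+1=3
a_4=8:  p_4=8·56+37=485,  q_4=8·3+2=26
a_5=1:  p_5=1·485+56=541,  q_5=1·26+3=29
a_6=1:  p_6=1·541+485=1026,  q_6=1·29+26=55
a_7=1:  p_7=1·1026+541=1567,  q_7=1·55+29=84
fundamental: x₁=1567, y₁=84  (since 2455489 − 348·7056 = 1)
n=2: (1567,84)∘(1567,84) = (1567·1567+348·84·84, 1567·84+84·1567) = (4910977,263256)
n=3: (4910977,263256)∘(1567,84) = (1567·4910977+348·84·263256, 1567·263256+84·4910977) = (15391000351,825044220)
n=4: (15391000351,825044220)∘(1567,84) = (1567·15391000351+348·84·825044220, 1567·825044220+84·15391000351) = (48235390189057,2585688322224)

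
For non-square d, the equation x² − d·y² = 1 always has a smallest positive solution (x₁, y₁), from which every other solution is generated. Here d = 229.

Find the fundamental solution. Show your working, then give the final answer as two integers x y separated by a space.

√229 → a₀=15, period (7,1,1,7,30); ℓ=5 odd so k=9
a_0=15:  p_0=15·1+0=15,  q_0=15·0+1=1
…
a_2=1:  p_2=1·106+15=121,  q_2=1·7+1=8
…
a_5=30:  p_5=30·1710+227=51527,  q_5=30·113+15=3405
…
a_8=1:  p_8=1·413926+362399=776325,  q_8=1·27353+23948=51301
a_9=7:  p_9=7·776325+413926=5848201,  q_9=7·51301+27353=386460
fundamental: x₁=5848201, y₁=386460  (since 34201454936401 − 229·149351331600 = 1)

5848201 386460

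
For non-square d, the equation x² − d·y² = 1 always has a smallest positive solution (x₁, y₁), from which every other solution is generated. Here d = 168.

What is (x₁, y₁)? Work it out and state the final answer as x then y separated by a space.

13 1

√168 → a₀=12, period (1,24); ℓ=2 even so k=1
i=0: a=12 ⇒ p=12, q=1
i=1: a=1 ⇒ p=13, q=1
→ (13, 1).  Check: 13²=169, 168·1²=168, difference 1.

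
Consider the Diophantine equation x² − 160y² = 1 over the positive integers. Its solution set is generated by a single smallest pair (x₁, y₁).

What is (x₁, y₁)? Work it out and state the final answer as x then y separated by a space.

721 57

d=160: √d = [12; 1,1,1,5,1,1,1,24] (ℓ=8, even), read p_7/q_7
a_0=12:  p_0=12·1+0=12,  q_0=12·0+1=1
…
a_3=1:  p_3=1·25+13=38,  q_3=1·2+1=3
a_4=5:  p_4=5·38+25=215,  q_4=5·3+2=17
a_5=1:  p_5=1·215+38=253,  q_5=1·17+3=20
a_6=1:  p_6=1·253+215=468,  q_6=1·20+17=37
a_7=1:  p_7=1·468+253=721,  q_7=1·37+20=57
→ (721, 57).  Check: 721²=519841, 160·57²=519840, difference 1.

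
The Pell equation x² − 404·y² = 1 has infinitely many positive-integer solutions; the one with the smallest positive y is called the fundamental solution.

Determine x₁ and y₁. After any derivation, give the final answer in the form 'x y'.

d=404: √d = [20; 10,40] (ℓ=2, even), read p_1/q_1
k=0  a_k=20  p_k/q_k = 20/1
k=1  a_k=10  p_k/q_k = 201/10
(x₁, y₁) = (201, 10);  201² − 404·10² = 1 ✓

201 10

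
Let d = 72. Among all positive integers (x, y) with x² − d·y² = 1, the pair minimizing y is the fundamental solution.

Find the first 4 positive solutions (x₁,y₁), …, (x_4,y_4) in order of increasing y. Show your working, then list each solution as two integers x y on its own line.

17 2
577 68
19601 2310
665857 78472

√72 = [8; 2,16, …], period ℓ=2 (even) → k=1
a_0=8:  p_0=8·1+0=8,  q_0=8·0+1=1
a_1=2:  p_1=2·8+1=17,  q_1=2·1+0=2
→ (17, 2).  Check: 17²=289, 72·2²=288, difference 1.
k=2:  x_2 = 17·17+72·2·2 = 577,  y_2 = 17·2+2·17 = 68
k=3:  x_3 = 17·577+72·2·68 = 19601,  y_3 = 17·68+2·577 = 2310
k=4:  x_4 = 17·19601+72·2·2310 = 665857,  y_4 = 17·2310+2·19601 = 78472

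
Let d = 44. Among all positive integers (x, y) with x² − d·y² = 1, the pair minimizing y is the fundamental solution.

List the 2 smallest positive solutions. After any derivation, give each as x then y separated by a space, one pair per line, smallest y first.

199 30
79201 11940

[6; 1,1,1,2,1,1,1,12] for √44; ℓ=8 ⇒ convergent index 7
i=0: a=6 ⇒ p=6, q=1
…
i=6: a=1 ⇒ p=126, q=19
i=7: a=1 ⇒ p=199, q=30
→ (199, 30).  Check: 199²=39601, 44·30²=39600, difference 1.
(x_2, y_2) = (199·199 + 44·30·30, 199·30 + 30·199) = (79201, 11940)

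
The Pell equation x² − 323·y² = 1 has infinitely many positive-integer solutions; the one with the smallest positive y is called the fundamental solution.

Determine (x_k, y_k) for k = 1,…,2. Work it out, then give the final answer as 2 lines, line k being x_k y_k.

[17; 1,34] for √323; ℓ=2 ⇒ convergent index 1
step 0: (17, 1)  from 17·(1,0) + (0,1)
step 1: (18, 1)  from 1·(17,1) + (1,0)
fundamental: x₁=18, y₁=1  (since 324 − 323·1 = 1)
(18+1√323)^2 = 647 + 36√323

18 1
647 36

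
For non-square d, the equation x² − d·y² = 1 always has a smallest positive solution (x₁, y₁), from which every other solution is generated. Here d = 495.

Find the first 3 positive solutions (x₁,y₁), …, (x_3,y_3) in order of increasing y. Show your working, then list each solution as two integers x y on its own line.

89 4
15841 712
2819609 126732

d=495: √d = [22; 4,44] (ℓ=2, even), read p_1/q_1
i=0: a=22 ⇒ p=22, q=1
i=1: a=4 ⇒ p=89, q=4
→ (89, 4).  Check: 89²=7921, 495·4²=7920, difference 1.
k=2:  x_2 = 89·89+495·4·4 = 15841,  y_2 = 89·4+4·89 = 712
k=3:  x_3 = 89·15841+495·4·712 = 2819609,  y_3 = 89·712+4·15841 = 126732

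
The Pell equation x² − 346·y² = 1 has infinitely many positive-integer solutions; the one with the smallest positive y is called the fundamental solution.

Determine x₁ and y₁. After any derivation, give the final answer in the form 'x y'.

√346 = [18; 1,1,1,1,36, …], period ℓ=5 (odd) → k=9
k=0  a_k=18  p_k/q_k = 18/1
…
k=2  a_k=1  p_k/q_k = 37/2
k=3  a_k=1  p_k/q_k = 56/3
k=4  a_k=1  p_k/q_k = 93/5
k=5  a_k=36  p_k/q_k = 3404/183
k=6  a_k=1  p_k/q_k = 3497/188
k=7  a_k=1  p_k/q_k = 6901/371
k=8  a_k=1  p_k/q_k = 10398/559
k=9  a_k=1  p_k/q_k = 17299/930
→ (17299, 930).  Check: 17299²=299255401, 346·930²=299255400, difference 1.

17299 930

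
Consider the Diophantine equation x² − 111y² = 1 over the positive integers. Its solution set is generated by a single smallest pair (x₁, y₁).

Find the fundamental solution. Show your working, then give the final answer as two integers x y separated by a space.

295 28

√111 = [10; 1,1,6,1,1,20, …], period ℓ=6 (even) → k=5
i=0: a=10 ⇒ p=10, q=1
i=1: a=1 ⇒ p=11, q=1
…
i=3: a=6 ⇒ p=137, q=13
i=4: a=1 ⇒ p=158, q=15
i=5: a=1 ⇒ p=295, q=28
fundamental: x₁=295, y₁=28  (since 87025 − 111·784 = 1)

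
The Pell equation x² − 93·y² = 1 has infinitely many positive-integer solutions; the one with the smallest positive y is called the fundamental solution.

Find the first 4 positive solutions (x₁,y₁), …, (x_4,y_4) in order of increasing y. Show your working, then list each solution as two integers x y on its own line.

√93 → a₀=9, period (1,1,1,4,6,4,1,1,1,18); ℓ=10 even so k=9
i=0: a=9 ⇒ p=9, q=1
i=1: a=1 ⇒ p=10, q=1
…
i=4: a=4 ⇒ p=135, q=14
…
i=6: a=4 ⇒ p=3491, q=362
…
i=8: a=1 ⇒ p=7821, q=811
i=9: a=1 ⇒ p=12151, q=1260
(x₁, y₁) = (12151, 1260);  12151² − 93·1260² = 1 ✓
(x_2, y_2) = (12151·12151 + 93·1260·1260, 12151·1260 + 1260·12151) = (295293601, 30620520)
(x_3, y_3) = (12151·295293601 + 93·1260·30620520, 12151·30620520 + 1260·295293601) = (7176225079351, 744139875780)
(x_4, y_4) = (12151·7176225079351 + 93·1260·744139875780, 12151·744139875780 + 1260·7176225079351) = (174396621583094401, 18084087230585040)

12151 1260
295293601 30620520
7176225079351 744139875780
174396621583094401 18084087230585040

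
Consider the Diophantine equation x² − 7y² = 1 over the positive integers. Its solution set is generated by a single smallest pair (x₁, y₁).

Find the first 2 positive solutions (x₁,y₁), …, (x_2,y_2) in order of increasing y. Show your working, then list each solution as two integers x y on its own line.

8 3
127 48

√7 = [2; 1,1,1,4, …], period ℓ=4 (even) → k=3
k=0  a_k=2  p_k/q_k = 2/1
…
k=2  a_k=1  p_k/q_k = 5/2
k=3  a_k=1  p_k/q_k = 8/3
→ (8, 3).  Check: 8²=64, 7·3²=63, difference 1.
(8+3√7)^2 = 127 + 48√7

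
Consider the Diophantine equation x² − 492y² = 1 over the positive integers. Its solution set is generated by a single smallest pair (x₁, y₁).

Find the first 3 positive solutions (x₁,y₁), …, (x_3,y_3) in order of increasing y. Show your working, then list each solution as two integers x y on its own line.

[22; 5,1,1,10,1,1,5,44] for √492; ℓ=8 ⇒ convergent index 7
i=0: a=22 ⇒ p=22, q=1
…
i=2: a=1 ⇒ p=133, q=6
…
i=5: a=1 ⇒ p=2817, q=127
i=6: a=1 ⇒ p=5390, q=243
i=7: a=5 ⇒ p=29767, q=1342
(x₁, y₁) = (29767, 1342);  29767² − 492·1342² = 1 ✓
(29767+1342√492)^2 = 1772148577 + 79894628√492
(29767+1342√492)^3 = 105503093353351 + 4756446782010√492

29767 1342
1772148577 79894628
105503093353351 4756446782010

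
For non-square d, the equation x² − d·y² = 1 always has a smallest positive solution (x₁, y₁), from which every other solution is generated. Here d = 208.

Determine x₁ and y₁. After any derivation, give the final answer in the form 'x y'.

649 45

d=208: √d = [14; 2,2,1,2,2,28] (ℓ=6, even), read p_5/q_5
a_0=14:  p_0=14·1+0=14,  q_0=14·0+1=1
a_1=2:  p_1=2·14+1=29,  q_1=2·1+0=2
a_2=2:  p_2=2·29+14=72,  q_2=2·2+1=5
a_3=1:  p_3=1·72+29=101,  q_3=1·5+2=7
a_4=2:  p_4=2·101+72=274,  q_4=2·7+5=19
a_5=2:  p_5=2·274+101=649,  q_5=2·19+7=45
→ (649, 45).  Check: 649²=421201, 208·45²=421200, difference 1.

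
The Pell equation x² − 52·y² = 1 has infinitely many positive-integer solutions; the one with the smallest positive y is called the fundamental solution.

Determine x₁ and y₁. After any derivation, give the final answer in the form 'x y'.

√52 → a₀=7, period (4,1,2,1,4,14); ℓ=6 even so k=5
step 0: (7, 1)  from 7·(1,0) + (0,1)
step 1: (29, 4)  from 4·(7,1) + (1,0)
…
step 3: (101, 14)  from 2·(36,5) + (29,4)
step 4: (137, 19)  from 1·(101,14) + (36,5)
step 5: (649, 90)  from 4·(137,19) + (101,14)
→ (649, 90).  Check: 649²=421201, 52·90²=421200, difference 1.

649 90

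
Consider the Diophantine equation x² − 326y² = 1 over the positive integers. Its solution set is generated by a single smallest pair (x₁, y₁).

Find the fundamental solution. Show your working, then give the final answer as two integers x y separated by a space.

√326 = [18; 18,36, …], period ℓ=2 (even) → k=1
step 0: (18, 1)  from 18·(1,0) + (0,1)
step 1: (325, 18)  from 18·(18,1) + (1,0)
fundamental: x₁=325, y₁=18  (since 105625 − 326·324 = 1)

325 18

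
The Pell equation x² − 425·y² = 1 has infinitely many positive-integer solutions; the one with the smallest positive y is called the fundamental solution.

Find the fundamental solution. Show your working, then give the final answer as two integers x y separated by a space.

√425 = [20; 1,1,1,1,1,1,40, …], period ℓ=7 (odd) → k=13
a_0=20:  p_0=20·1+0=20,  q_0=20·0+1=1
a_1=1:  p_1=1·20+1=21,  q_1=1·1+0=1
a_2=1:  p_2=1·21+20=41,  q_2=1·1+1=2
…
a_4=1:  p_4=1·62+41=103,  q_4=1·3+2=5
…
a_12=1:  p_12=1·55229+33191=88420,  q_12=1·2679+1610=4289
a_13=1:  p_13=1·88420+55229=143649,  q_13=1·4289+2679=6968
→ (143649, 6968).  Check: 143649²=20635035201, 425·6968²=20635035200, difference 1.

143649 6968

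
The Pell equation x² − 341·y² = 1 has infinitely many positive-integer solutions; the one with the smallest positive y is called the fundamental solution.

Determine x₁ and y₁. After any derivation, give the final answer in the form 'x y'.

10626551 575460

d=341: √d = [18; 2,6,1,8,2,…,6,2,36] (ℓ=14, even), read p_13/q_13
step 0: (18, 1)  from 18·(1,0) + (0,1)
step 1: (37, 2)  from 2·(18,1) + (1,0)
step 2: (240, 13)  from 6·(37,2) + (18,1)
step 3: (277, 15)  from 1·(240,13) + (37,2)
step 4: (2456, 133)  from 8·(277,15) + (240,13)
…
step 7: (20479, 1109)  from 2·(7645,414) + (5189,281)
step 8: (28124, 1523)  from 1·(20479,1109) + (7645,414)
…
step 11: (718667, 38918)  from 1·(641940,34763) + (76727,4155)
step 12: (4953942, 268271)  from 6·(718667,38918) + (641940,34763)
step 13: (10626551, 575460)  from 2·(4953942,268271) + (718667,38918)
fundamental: x₁=10626551, y₁=575460  (since 112923586155601 − 341·331154211600 = 1)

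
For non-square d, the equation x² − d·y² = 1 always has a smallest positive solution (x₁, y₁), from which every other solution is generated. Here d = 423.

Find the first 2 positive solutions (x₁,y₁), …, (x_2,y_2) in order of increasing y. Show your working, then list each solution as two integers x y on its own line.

[20; 1,1,3,4,3,1,1,40] for √423; ℓ=8 ⇒ convergent index 7
k=0  a_k=20  p_k/q_k = 20/1
k=1  a_k=1  p_k/q_k = 21/1
k=2  a_k=1  p_k/q_k = 41/2
k=3  a_k=3  p_k/q_k = 144/7
k=4  a_k=4  p_k/q_k = 617/30
…
k=6  a_k=1  p_k/q_k = 2612/127
k=7  a_k=1  p_k/q_k = 4607/224
→ (4607, 224).  Check: 4607²=21224449, 423·224²=21224448, difference 1.
n=2: (4607,224)∘(4607,224) = (4607·4607+423·224·224, 4607·224+224·4607) = (42448897,2063936)

4607 224
42448897 2063936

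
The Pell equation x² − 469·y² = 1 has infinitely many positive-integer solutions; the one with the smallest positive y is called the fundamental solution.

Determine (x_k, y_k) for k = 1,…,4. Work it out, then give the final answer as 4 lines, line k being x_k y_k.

137215 6336
37655912449 1738788480
10333912053241855 477175722560064
2835935484733506355201 130951333540419575040

[21; 1,1,1,10,6,10,1,1,1,42] for √469; ℓ=10 ⇒ convergent index 9
k=0  a_k=21  p_k/q_k = 21/1
…
k=2  a_k=1  p_k/q_k = 43/2
k=3  a_k=1  p_k/q_k = 65/3
…
k=6  a_k=10  p_k/q_k = 42923/1982
k=7  a_k=1  p_k/q_k = 47146/2177
k=8  a_k=1  p_k/q_k = 90069/4159
k=9  a_k=1  p_k/q_k = 137215/6336
→ (137215, 6336).  Check: 137215²=18827956225, 469·6336²=18827956224, difference 1.
k=2:  x_2 = 137215·137215+469·6336·6336 = 37655912449,  y_2 = 137215·6336+6336·137215 = 1738788480
k=3:  x_3 = 137215·37655912449+469·6336·1738788480 = 10333912053241855,  y_3 = 137215·1738788480+6336·37655912449 = 477175722560064
k=4:  x_4 = 137215·10333912053241855+469·6336·477175722560064 = 2835935484733506355201,  y_4 = 137215·477175722560064+6336·10333912053241855 = 130951333540419575040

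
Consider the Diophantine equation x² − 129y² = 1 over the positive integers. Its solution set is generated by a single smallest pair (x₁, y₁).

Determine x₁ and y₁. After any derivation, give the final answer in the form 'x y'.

16855 1484

[11; 2,1,3,1,6,1,3,1,2,22] for √129; ℓ=10 ⇒ convergent index 9
i=0: a=11 ⇒ p=11, q=1
i=1: a=2 ⇒ p=23, q=2
…
i=8: a=1 ⇒ p=6031, q=531
i=9: a=2 ⇒ p=16855, q=1484
→ (16855, 1484).  Check: 16855²=284091025, 129·1484²=284091024, difference 1.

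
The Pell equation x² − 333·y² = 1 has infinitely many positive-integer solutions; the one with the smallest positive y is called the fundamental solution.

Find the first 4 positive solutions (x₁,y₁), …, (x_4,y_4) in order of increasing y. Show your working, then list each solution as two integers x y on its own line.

73 4
10657 584
1555849 85260
227143297 12447376

d=333: √d = [18; 4,36] (ℓ=2, even), read p_1/q_1
k=0  a_k=18  p_k/q_k = 18/1
k=1  a_k=4  p_k/q_k = 73/4
(x₁, y₁) = (73, 4);  73² − 333·4² = 1 ✓
k=2:  x_2 = 73·73+333·4·4 = 10657,  y_2 = 73·4+4·73 = 584
k=3:  x_3 = 73·10657+333·4·584 = 1555849,  y_3 = 73·584+4·10657 = 85260
k=4:  x_4 = 73·1555849+333·4·85260 = 227143297,  y_4 = 73·85260+4·1555849 = 12447376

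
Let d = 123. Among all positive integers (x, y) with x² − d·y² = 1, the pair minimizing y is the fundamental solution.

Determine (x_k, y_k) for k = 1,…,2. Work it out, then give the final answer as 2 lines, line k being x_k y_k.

122 11
29767 2684

√123 = [11; 11,22, …], period ℓ=2 (even) → k=1
step 0: (11, 1)  from 11·(1,0) + (0,1)
step 1: (122, 11)  from 11·(11,1) + (1,0)
(x₁, y₁) = (122, 11);  122² − 123·11² = 1 ✓
n=2: (122,11)∘(122,11) = (122·122+123·11·11, 122·11+11·122) = (29767,2684)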